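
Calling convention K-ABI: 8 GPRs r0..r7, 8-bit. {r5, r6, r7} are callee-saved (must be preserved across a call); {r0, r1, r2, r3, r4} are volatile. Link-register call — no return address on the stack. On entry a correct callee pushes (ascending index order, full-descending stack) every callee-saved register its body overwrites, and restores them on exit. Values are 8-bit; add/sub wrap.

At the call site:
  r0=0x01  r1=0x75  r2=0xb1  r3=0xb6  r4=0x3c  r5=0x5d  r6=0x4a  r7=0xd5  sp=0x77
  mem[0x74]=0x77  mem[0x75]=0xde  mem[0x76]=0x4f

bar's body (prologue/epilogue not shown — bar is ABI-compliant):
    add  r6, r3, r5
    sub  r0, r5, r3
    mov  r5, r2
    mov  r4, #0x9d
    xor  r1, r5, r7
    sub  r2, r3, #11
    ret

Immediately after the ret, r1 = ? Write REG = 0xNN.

prologue: push r5 → mem[0x76]=0x5d, sp=0x76
prologue: push r6 → mem[0x75]=0x4a, sp=0x75
body[0] add  r6, r3, r5 → r6=0x13
body[1] sub  r0, r5, r3 → r0=0xa7
body[2] mov  r5, r2 → r5=0xb1
body[3] mov  r4, #0x9d → r4=0x9d
body[4] xor  r1, r5, r7 → r1=0x64
body[5] sub  r2, r3, #11 → r2=0xab
epilogue: pop r6=0x4a, sp=0x76
epilogue: pop r5=0x5d, sp=0x77
r1 is caller-saved → body value

REG = 0x64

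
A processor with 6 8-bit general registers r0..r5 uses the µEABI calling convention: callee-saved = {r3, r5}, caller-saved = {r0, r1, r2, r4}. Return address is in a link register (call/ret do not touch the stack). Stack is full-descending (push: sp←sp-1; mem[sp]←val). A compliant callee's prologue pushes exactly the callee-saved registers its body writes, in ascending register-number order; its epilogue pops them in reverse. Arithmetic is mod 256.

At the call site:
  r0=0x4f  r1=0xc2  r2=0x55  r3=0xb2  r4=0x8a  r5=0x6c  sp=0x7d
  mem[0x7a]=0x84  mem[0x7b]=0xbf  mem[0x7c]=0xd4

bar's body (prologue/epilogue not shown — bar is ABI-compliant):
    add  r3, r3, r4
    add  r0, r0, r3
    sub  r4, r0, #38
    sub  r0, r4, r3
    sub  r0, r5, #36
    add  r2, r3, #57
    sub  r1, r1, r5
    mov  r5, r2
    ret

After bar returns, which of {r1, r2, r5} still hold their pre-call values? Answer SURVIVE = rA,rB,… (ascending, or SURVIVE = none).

prologue: push r3 -> mem[0x7c]=0xb2, sp=0x7c
prologue: push r5 -> mem[0x7b]=0x6c, sp=0x7b
body[0] add  r3, r3, r4 -> r3=0x3c
body[1] add  r0, r0, r3 -> r0=0x8b
body[2] sub  r4, r0, #38 -> r4=0x65
body[3] sub  r0, r4, r3 -> r0=0x29
body[4] sub  r0, r5, #36 -> r0=0x48
body[5] add  r2, r3, #57 -> r2=0x75
body[6] sub  r1, r1, r5 -> r1=0x56
body[7] mov  r5, r2 -> r5=0x75
epilogue: pop r5=0x6c, sp=0x7c
epilogue: pop r3=0xb2, sp=0x7d
r1: caller-saved, written=True
r2: caller-saved, written=True
r5: callee-saved, written=True

SURVIVE = r5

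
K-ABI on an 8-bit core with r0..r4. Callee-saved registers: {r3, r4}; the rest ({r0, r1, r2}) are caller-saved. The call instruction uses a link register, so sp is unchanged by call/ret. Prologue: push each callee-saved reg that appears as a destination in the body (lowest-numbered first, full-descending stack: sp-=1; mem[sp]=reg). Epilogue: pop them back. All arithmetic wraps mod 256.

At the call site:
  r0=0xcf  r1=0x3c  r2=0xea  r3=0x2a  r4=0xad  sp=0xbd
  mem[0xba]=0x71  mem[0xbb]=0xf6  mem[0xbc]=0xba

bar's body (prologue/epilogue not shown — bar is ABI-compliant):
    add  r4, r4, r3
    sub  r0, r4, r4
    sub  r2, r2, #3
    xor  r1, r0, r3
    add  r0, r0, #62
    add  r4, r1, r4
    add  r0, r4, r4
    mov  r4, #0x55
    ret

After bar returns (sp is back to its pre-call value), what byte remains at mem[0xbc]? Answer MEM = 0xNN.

MEM = 0xad

prologue: push r4 -> mem[0xbc]=0xad, sp=0xbc
body[0] add  r4, r4, r3 -> r4=0xd7
body[1] sub  r0, r4, r4 -> r0=0x00
body[2] sub  r2, r2, #3 -> r2=0xe7
body[3] xor  r1, r0, r3 -> r1=0x2a
body[4] add  r0, r0, #62 -> r0=0x3e
body[5] add  r4, r1, r4 -> r4=0x01
body[6] add  r0, r4, r4 -> r0=0x02
body[7] mov  r4, #0x55 -> r4=0x55
epilogue: pop r4=0xad, sp=0xbd
prologue pushed ['r4'] at ['0xbc']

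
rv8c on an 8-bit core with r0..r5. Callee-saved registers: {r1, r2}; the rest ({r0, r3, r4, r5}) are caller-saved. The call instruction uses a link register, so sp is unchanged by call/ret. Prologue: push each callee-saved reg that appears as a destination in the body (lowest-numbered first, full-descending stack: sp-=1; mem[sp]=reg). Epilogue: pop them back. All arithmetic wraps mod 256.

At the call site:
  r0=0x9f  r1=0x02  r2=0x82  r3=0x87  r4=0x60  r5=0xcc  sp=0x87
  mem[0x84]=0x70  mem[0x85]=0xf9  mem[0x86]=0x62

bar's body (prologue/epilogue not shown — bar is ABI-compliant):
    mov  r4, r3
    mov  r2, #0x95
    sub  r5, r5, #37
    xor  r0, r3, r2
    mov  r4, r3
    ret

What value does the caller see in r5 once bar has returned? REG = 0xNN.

REG = 0xa7

prologue: push r2 → mem[0x86]=0x82, sp=0x86
body[0] mov  r4, r3 → r4=0x87
body[1] mov  r2, #0x95 → r2=0x95
body[2] sub  r5, r5, #37 → r5=0xa7
body[3] xor  r0, r3, r2 → r0=0x12
body[4] mov  r4, r3 → r4=0x87
epilogue: pop r2=0x82, sp=0x87
r5 is caller-saved → body value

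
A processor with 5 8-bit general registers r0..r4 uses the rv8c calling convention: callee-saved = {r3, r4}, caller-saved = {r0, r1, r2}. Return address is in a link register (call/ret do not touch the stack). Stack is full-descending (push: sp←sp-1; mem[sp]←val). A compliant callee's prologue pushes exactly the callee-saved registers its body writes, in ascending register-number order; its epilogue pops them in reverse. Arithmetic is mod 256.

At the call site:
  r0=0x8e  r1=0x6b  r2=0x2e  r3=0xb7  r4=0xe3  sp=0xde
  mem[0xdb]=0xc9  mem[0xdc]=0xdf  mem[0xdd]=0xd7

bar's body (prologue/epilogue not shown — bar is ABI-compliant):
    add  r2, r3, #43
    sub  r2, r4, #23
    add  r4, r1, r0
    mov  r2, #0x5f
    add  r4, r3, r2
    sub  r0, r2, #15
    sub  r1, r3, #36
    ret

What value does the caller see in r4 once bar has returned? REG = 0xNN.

REG = 0xe3

prologue: push r4 → mem[0xdd]=0xe3, sp=0xdd
body[0] add  r2, r3, #43 → r2=0xe2
body[1] sub  r2, r4, #23 → r2=0xcc
body[2] add  r4, r1, r0 → r4=0xf9
body[3] mov  r2, #0x5f → r2=0x5f
body[4] add  r4, r3, r2 → r4=0x16
body[5] sub  r0, r2, #15 → r0=0x50
body[6] sub  r1, r3, #36 → r1=0x93
epilogue: pop r4=0xe3, sp=0xde
r4 is callee-saved → restored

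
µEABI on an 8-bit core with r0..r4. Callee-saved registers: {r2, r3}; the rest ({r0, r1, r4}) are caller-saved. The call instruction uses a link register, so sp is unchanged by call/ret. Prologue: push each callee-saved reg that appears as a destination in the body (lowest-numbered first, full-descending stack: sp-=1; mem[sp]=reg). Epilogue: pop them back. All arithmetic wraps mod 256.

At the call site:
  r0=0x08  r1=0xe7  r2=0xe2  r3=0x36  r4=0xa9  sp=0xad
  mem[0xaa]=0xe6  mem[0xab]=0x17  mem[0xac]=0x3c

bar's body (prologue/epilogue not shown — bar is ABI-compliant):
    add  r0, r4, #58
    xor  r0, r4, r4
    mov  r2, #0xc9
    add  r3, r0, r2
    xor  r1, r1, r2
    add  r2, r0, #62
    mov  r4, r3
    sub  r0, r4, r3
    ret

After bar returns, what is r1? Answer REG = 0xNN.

prologue: push r2 → mem[0xac]=0xe2, sp=0xac
prologue: push r3 → mem[0xab]=0x36, sp=0xab
body[0] add  r0, r4, #58 → r0=0xe3
body[1] xor  r0, r4, r4 → r0=0x00
body[2] mov  r2, #0xc9 → r2=0xc9
body[3] add  r3, r0, r2 → r3=0xc9
body[4] xor  r1, r1, r2 → r1=0x2e
body[5] add  r2, r0, #62 → r2=0x3e
body[6] mov  r4, r3 → r4=0xc9
body[7] sub  r0, r4, r3 → r0=0x00
epilogue: pop r3=0x36, sp=0xac
epilogue: pop r2=0xe2, sp=0xad
r1 is caller-saved → body value

REG = 0x2e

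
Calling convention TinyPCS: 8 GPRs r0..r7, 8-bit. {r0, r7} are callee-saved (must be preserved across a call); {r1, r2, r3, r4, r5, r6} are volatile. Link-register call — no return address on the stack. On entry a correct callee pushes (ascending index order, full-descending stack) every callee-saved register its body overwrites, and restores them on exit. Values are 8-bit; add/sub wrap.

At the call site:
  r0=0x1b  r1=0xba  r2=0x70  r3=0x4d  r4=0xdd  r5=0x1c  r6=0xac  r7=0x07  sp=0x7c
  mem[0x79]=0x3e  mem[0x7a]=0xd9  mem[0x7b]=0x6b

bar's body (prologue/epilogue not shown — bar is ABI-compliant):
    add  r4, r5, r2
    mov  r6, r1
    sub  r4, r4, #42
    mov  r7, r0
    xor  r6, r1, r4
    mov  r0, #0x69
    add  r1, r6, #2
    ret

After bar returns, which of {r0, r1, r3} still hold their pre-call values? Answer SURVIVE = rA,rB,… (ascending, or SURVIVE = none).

SURVIVE = r0,r3

prologue: push r0 -> mem[0x7b]=0x1b, sp=0x7b
prologue: push r7 -> mem[0x7a]=0x07, sp=0x7a
body[0] add  r4, r5, r2 -> r4=0x8c
body[1] mov  r6, r1 -> r6=0xba
body[2] sub  r4, r4, #42 -> r4=0x62
body[3] mov  r7, r0 -> r7=0x1b
body[4] xor  r6, r1, r4 -> r6=0xd8
body[5] mov  r0, #0x69 -> r0=0x69
body[6] add  r1, r6, #2 -> r1=0xda
epilogue: pop r7=0x07, sp=0x7b
epilogue: pop r0=0x1b, sp=0x7c
r0: callee-saved, written=True
r1: caller-saved, written=True
r3: caller-saved, written=False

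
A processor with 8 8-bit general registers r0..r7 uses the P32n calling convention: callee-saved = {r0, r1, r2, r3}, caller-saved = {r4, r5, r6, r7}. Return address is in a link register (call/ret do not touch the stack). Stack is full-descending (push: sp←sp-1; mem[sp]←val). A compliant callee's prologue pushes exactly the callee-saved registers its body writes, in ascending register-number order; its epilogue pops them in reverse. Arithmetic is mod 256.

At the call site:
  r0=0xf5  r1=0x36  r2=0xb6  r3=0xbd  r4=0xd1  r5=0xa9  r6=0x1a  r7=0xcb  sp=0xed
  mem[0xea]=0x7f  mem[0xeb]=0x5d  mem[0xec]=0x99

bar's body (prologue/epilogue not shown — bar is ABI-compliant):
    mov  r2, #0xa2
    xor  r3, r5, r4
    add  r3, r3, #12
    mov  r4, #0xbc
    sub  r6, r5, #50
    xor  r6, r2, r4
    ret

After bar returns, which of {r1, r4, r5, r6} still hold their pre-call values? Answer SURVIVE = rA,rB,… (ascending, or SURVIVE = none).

prologue: push r2 → mem[0xec]=0xb6, sp=0xec
prologue: push r3 → mem[0xeb]=0xbd, sp=0xeb
body[0] mov  r2, #0xa2 → r2=0xa2
body[1] xor  r3, r5, r4 → r3=0x78
body[2] add  r3, r3, #12 → r3=0x84
body[3] mov  r4, #0xbc → r4=0xbc
body[4] sub  r6, r5, #50 → r6=0x77
body[5] xor  r6, r2, r4 → r6=0x1e
epilogue: pop r3=0xbd, sp=0xec
epilogue: pop r2=0xb6, sp=0xed
r1: callee-saved, written=False
r4: caller-saved, written=True
r5: caller-saved, written=False
r6: caller-saved, written=True

SURVIVE = r1,r5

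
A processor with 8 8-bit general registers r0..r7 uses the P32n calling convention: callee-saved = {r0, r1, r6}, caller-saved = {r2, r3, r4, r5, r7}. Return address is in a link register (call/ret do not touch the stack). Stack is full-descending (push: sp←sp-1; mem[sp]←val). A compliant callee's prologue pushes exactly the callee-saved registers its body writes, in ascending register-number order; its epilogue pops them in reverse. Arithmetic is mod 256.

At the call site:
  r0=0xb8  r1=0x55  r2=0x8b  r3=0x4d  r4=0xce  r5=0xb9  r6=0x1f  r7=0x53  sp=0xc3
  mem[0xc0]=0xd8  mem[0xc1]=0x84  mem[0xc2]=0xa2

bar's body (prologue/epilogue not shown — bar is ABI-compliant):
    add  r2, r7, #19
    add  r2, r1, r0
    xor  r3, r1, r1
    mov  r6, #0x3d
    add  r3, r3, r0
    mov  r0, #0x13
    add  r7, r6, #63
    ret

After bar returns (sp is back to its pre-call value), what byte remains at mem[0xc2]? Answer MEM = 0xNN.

MEM = 0xb8

prologue: push r0 → mem[0xc2]=0xb8, sp=0xc2
prologue: push r6 → mem[0xc1]=0x1f, sp=0xc1
body[0] add  r2, r7, #19 → r2=0x66
body[1] add  r2, r1, r0 → r2=0x0d
body[2] xor  r3, r1, r1 → r3=0x00
body[3] mov  r6, #0x3d → r6=0x3d
body[4] add  r3, r3, r0 → r3=0xb8
body[5] mov  r0, #0x13 → r0=0x13
body[6] add  r7, r6, #63 → r7=0x7c
epilogue: pop r6=0x1f, sp=0xc2
epilogue: pop r0=0xb8, sp=0xc3
prologue pushed ['r0', 'r6'] at ['0xc2', '0xc1']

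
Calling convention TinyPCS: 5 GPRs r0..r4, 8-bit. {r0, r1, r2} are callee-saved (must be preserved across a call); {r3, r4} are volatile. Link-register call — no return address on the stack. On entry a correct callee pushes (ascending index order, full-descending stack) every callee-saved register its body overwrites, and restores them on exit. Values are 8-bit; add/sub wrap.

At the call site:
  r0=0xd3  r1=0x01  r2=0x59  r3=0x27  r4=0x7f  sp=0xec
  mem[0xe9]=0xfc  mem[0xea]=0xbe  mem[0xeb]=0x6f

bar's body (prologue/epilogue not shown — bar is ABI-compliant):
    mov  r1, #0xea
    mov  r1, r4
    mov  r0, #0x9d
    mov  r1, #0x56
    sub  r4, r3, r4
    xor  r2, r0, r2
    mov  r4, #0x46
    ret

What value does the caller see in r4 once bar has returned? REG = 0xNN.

REG = 0x46

prologue: push r0 -> mem[0xeb]=0xd3, sp=0xeb
prologue: push r1 -> mem[0xea]=0x01, sp=0xea
prologue: push r2 -> mem[0xe9]=0x59, sp=0xe9
body[0] mov  r1, #0xea -> r1=0xea
body[1] mov  r1, r4 -> r1=0x7f
body[2] mov  r0, #0x9d -> r0=0x9d
body[3] mov  r1, #0x56 -> r1=0x56
body[4] sub  r4, r3, r4 -> r4=0xa8
body[5] xor  r2, r0, r2 -> r2=0xc4
body[6] mov  r4, #0x46 -> r4=0x46
epilogue: pop r2=0x59, sp=0xea
epilogue: pop r1=0x01, sp=0xeb
epilogue: pop r0=0xd3, sp=0xec
r4 is caller-saved -> body value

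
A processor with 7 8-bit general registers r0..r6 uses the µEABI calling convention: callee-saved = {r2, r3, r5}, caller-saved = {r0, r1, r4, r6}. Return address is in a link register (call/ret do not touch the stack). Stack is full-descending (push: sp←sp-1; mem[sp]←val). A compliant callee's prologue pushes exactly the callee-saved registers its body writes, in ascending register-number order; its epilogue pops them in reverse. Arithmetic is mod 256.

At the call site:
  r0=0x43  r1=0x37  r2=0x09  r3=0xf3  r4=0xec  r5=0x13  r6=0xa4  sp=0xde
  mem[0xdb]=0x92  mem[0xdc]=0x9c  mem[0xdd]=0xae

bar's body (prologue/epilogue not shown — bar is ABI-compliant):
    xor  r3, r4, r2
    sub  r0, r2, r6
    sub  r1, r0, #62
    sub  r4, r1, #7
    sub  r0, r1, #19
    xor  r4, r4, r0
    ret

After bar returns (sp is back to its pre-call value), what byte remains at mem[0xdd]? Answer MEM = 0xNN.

MEM = 0xf3

prologue: push r3 → mem[0xdd]=0xf3, sp=0xdd
body[0] xor  r3, r4, r2 → r3=0xe5
body[1] sub  r0, r2, r6 → r0=0x65
body[2] sub  r1, r0, #62 → r1=0x27
body[3] sub  r4, r1, #7 → r4=0x20
body[4] sub  r0, r1, #19 → r0=0x14
body[5] xor  r4, r4, r0 → r4=0x34
epilogue: pop r3=0xf3, sp=0xde
prologue pushed ['r3'] at ['0xdd']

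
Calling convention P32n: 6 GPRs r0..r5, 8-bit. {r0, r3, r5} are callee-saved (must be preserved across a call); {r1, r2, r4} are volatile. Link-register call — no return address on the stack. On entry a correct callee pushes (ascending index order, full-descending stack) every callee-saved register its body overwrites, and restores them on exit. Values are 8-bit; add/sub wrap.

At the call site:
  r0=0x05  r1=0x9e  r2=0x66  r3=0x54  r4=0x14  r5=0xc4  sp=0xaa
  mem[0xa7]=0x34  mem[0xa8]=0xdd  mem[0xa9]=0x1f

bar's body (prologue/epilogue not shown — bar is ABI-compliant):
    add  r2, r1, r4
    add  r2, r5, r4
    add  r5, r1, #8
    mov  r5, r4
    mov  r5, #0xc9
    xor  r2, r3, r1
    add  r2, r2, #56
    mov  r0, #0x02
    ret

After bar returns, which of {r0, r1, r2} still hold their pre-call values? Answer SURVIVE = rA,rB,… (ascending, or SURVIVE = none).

prologue: push r0 → mem[0xa9]=0x05, sp=0xa9
prologue: push r5 → mem[0xa8]=0xc4, sp=0xa8
body[0] add  r2, r1, r4 → r2=0xb2
body[1] add  r2, r5, r4 → r2=0xd8
body[2] add  r5, r1, #8 → r5=0xa6
body[3] mov  r5, r4 → r5=0x14
body[4] mov  r5, #0xc9 → r5=0xc9
body[5] xor  r2, r3, r1 → r2=0xca
body[6] add  r2, r2, #56 → r2=0x02
body[7] mov  r0, #0x02 → r0=0x02
epilogue: pop r5=0xc4, sp=0xa9
epilogue: pop r0=0x05, sp=0xaa
r0: callee-saved, written=True
r1: caller-saved, written=False
r2: caller-saved, written=True

SURVIVE = r0,r1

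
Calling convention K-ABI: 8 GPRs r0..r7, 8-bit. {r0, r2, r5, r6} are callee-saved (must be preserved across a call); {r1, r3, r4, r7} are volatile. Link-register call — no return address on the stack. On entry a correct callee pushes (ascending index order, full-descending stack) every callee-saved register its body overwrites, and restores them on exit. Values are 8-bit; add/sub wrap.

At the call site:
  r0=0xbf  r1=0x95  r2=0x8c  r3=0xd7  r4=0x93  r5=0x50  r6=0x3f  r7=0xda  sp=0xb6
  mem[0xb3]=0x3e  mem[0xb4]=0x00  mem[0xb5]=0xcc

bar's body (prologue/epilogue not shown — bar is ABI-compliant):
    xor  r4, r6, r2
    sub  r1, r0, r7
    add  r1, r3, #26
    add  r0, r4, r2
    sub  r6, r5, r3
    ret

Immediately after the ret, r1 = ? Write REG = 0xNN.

REG = 0xf1

prologue: push r0 → mem[0xb5]=0xbf, sp=0xb5
prologue: push r6 → mem[0xb4]=0x3f, sp=0xb4
body[0] xor  r4, r6, r2 → r4=0xb3
body[1] sub  r1, r0, r7 → r1=0xe5
body[2] add  r1, r3, #26 → r1=0xf1
body[3] add  r0, r4, r2 → r0=0x3f
body[4] sub  r6, r5, r3 → r6=0x79
epilogue: pop r6=0x3f, sp=0xb5
epilogue: pop r0=0xbf, sp=0xb6
r1 is caller-saved → body value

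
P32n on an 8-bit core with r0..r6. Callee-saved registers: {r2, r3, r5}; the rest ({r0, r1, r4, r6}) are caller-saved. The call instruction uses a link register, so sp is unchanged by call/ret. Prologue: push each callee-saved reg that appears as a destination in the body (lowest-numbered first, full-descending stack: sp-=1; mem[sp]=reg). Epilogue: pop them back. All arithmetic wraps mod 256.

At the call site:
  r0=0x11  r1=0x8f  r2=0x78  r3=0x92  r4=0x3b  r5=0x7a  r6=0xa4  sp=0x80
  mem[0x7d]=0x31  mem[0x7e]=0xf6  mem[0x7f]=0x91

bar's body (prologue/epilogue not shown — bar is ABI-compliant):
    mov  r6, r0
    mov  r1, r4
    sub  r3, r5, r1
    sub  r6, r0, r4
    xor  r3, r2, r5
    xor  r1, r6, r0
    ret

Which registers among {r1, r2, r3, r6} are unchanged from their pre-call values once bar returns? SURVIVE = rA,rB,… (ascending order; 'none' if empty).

SURVIVE = r2,r3

prologue: push r3 → mem[0x7f]=0x92, sp=0x7f
body[0] mov  r6, r0 → r6=0x11
body[1] mov  r1, r4 → r1=0x3b
body[2] sub  r3, r5, r1 → r3=0x3f
body[3] sub  r6, r0, r4 → r6=0xd6
body[4] xor  r3, r2, r5 → r3=0x02
body[5] xor  r1, r6, r0 → r1=0xc7
epilogue: pop r3=0x92, sp=0x80
r1: caller-saved, written=True
r2: callee-saved, written=False
r3: callee-saved, written=True
r6: caller-saved, written=True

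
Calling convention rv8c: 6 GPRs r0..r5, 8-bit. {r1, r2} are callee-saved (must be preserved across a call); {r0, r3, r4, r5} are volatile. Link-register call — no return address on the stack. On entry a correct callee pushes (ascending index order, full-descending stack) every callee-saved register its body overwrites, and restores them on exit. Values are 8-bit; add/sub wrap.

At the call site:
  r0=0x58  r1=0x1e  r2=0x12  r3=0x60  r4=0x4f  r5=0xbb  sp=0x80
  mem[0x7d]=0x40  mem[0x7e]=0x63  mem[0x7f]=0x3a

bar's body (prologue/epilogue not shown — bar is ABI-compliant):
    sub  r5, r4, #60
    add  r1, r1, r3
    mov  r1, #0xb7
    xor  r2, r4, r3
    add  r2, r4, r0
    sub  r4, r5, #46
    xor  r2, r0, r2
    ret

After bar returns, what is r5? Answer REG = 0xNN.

prologue: push r1 → mem[0x7f]=0x1e, sp=0x7f
prologue: push r2 → mem[0x7e]=0x12, sp=0x7e
body[0] sub  r5, r4, #60 → r5=0x13
body[1] add  r1, r1, r3 → r1=0x7e
body[2] mov  r1, #0xb7 → r1=0xb7
body[3] xor  r2, r4, r3 → r2=0x2f
body[4] add  r2, r4, r0 → r2=0xa7
body[5] sub  r4, r5, #46 → r4=0xe5
body[6] xor  r2, r0, r2 → r2=0xff
epilogue: pop r2=0x12, sp=0x7f
epilogue: pop r1=0x1e, sp=0x80
r5 is caller-saved → body value

REG = 0x13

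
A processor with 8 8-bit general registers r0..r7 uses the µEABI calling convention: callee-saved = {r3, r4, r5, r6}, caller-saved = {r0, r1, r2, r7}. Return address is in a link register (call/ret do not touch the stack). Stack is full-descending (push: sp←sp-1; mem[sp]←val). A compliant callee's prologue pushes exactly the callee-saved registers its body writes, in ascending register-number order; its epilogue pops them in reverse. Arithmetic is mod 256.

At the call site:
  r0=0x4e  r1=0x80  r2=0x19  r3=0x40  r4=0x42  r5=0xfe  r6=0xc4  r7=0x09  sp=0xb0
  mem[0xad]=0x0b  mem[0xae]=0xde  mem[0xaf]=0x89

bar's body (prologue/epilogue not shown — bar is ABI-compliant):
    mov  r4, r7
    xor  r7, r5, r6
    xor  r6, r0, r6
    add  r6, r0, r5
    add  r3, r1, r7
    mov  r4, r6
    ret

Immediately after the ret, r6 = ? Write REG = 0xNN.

prologue: push r3 -> mem[0xaf]=0x40, sp=0xaf
prologue: push r4 -> mem[0xae]=0x42, sp=0xae
prologue: push r6 -> mem[0xad]=0xc4, sp=0xad
body[0] mov  r4, r7 -> r4=0x09
body[1] xor  r7, r5, r6 -> r7=0x3a
body[2] xor  r6, r0, r6 -> r6=0x8a
body[3] add  r6, r0, r5 -> r6=0x4c
body[4] add  r3, r1, r7 -> r3=0xba
body[5] mov  r4, r6 -> r4=0x4c
epilogue: pop r6=0xc4, sp=0xae
epilogue: pop r4=0x42, sp=0xaf
epilogue: pop r3=0x40, sp=0xb0
r6 is callee-saved -> restored

REG = 0xc4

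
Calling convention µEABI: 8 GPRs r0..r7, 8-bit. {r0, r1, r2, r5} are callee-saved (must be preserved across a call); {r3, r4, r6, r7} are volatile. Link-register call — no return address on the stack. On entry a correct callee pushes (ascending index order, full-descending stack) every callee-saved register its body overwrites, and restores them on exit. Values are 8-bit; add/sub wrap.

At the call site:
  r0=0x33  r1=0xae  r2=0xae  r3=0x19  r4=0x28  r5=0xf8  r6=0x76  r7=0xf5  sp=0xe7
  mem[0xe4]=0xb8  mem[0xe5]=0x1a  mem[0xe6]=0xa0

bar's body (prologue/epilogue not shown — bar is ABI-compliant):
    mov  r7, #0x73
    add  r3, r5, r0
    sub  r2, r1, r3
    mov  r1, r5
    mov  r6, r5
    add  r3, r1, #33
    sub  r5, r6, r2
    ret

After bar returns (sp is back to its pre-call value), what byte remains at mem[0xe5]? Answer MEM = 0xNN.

MEM = 0xae

prologue: push r1 → mem[0xe6]=0xae, sp=0xe6
prologue: push r2 → mem[0xe5]=0xae, sp=0xe5
prologue: push r5 → mem[0xe4]=0xf8, sp=0xe4
body[0] mov  r7, #0x73 → r7=0x73
body[1] add  r3, r5, r0 → r3=0x2b
body[2] sub  r2, r1, r3 → r2=0x83
body[3] mov  r1, r5 → r1=0xf8
body[4] mov  r6, r5 → r6=0xf8
body[5] add  r3, r1, #33 → r3=0x19
body[6] sub  r5, r6, r2 → r5=0x75
epilogue: pop r5=0xf8, sp=0xe5
epilogue: pop r2=0xae, sp=0xe6
epilogue: pop r1=0xae, sp=0xe7
prologue pushed ['r1', 'r2', 'r5'] at ['0xe6', '0xe5', '0xe4']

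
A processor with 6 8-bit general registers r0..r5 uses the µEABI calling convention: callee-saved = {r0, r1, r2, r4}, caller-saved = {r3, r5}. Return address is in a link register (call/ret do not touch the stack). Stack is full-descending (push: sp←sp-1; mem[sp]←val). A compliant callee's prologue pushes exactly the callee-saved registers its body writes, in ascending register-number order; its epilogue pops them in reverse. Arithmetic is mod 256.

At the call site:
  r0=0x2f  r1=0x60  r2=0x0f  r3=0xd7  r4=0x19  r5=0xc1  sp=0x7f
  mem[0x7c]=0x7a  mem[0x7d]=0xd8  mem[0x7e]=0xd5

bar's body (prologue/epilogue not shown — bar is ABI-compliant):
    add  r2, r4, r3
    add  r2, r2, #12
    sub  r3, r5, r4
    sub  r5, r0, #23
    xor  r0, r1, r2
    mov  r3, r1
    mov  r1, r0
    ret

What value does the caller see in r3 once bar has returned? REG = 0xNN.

prologue: push r0 -> mem[0x7e]=0x2f, sp=0x7e
prologue: push r1 -> mem[0x7d]=0x60, sp=0x7d
prologue: push r2 -> mem[0x7c]=0x0f, sp=0x7c
body[0] add  r2, r4, r3 -> r2=0xf0
body[1] add  r2, r2, #12 -> r2=0xfc
body[2] sub  r3, r5, r4 -> r3=0xa8
body[3] sub  r5, r0, #23 -> r5=0x18
body[4] xor  r0, r1, r2 -> r0=0x9c
body[5] mov  r3, r1 -> r3=0x60
body[6] mov  r1, r0 -> r1=0x9c
epilogue: pop r2=0x0f, sp=0x7d
epilogue: pop r1=0x60, sp=0x7e
epilogue: pop r0=0x2f, sp=0x7f
r3 is caller-saved -> body value

REG = 0x60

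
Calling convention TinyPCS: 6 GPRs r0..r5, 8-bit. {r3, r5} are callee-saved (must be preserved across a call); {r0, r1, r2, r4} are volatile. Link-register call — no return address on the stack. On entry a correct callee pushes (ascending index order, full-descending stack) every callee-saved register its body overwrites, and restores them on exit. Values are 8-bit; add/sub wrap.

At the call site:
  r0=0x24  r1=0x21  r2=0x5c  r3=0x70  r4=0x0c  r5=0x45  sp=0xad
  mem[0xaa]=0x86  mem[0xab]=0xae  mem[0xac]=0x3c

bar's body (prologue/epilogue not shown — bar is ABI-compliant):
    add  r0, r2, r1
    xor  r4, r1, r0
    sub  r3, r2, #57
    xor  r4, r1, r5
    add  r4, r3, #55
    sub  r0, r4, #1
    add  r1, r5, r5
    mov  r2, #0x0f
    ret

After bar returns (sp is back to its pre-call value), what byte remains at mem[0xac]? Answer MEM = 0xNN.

MEM = 0x70

prologue: push r3 -> mem[0xac]=0x70, sp=0xac
body[0] add  r0, r2, r1 -> r0=0x7d
body[1] xor  r4, r1, r0 -> r4=0x5c
body[2] sub  r3, r2, #57 -> r3=0x23
body[3] xor  r4, r1, r5 -> r4=0x64
body[4] add  r4, r3, #55 -> r4=0x5a
body[5] sub  r0, r4, #1 -> r0=0x59
body[6] add  r1, r5, r5 -> r1=0x8a
body[7] mov  r2, #0x0f -> r2=0x0f
epilogue: pop r3=0x70, sp=0xad
prologue pushed ['r3'] at ['0xac']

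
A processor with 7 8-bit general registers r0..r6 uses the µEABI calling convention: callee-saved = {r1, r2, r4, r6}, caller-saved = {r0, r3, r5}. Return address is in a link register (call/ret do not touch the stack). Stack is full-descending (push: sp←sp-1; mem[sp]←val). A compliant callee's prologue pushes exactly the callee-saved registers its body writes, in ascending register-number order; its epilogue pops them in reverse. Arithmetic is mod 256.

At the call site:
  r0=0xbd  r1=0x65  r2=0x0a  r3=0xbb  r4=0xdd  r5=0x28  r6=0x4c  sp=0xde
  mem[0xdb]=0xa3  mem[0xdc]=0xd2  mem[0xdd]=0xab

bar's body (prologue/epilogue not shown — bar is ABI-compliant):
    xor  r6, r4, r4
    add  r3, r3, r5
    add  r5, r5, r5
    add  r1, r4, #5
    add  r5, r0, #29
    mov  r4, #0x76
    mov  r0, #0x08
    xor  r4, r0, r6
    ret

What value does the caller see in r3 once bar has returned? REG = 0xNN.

REG = 0xe3

prologue: push r1 → mem[0xdd]=0x65, sp=0xdd
prologue: push r4 → mem[0xdc]=0xdd, sp=0xdc
prologue: push r6 → mem[0xdb]=0x4c, sp=0xdb
body[0] xor  r6, r4, r4 → r6=0x00
body[1] add  r3, r3, r5 → r3=0xe3
body[2] add  r5, r5, r5 → r5=0x50
body[3] add  r1, r4, #5 → r1=0xe2
body[4] add  r5, r0, #29 → r5=0xda
body[5] mov  r4, #0x76 → r4=0x76
body[6] mov  r0, #0x08 → r0=0x08
body[7] xor  r4, r0, r6 → r4=0x08
epilogue: pop r6=0x4c, sp=0xdc
epilogue: pop r4=0xdd, sp=0xdd
epilogue: pop r1=0x65, sp=0xde
r3 is caller-saved → body value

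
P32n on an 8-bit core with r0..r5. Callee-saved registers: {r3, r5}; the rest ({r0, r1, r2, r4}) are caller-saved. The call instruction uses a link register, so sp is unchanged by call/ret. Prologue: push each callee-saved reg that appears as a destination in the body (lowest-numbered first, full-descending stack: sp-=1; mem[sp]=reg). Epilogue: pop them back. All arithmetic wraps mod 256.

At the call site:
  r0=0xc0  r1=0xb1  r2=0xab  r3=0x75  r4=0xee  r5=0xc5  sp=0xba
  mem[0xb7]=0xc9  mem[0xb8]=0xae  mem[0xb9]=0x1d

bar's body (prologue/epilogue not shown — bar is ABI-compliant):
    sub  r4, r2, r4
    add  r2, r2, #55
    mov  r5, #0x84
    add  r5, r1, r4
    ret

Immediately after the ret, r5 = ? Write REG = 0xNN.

REG = 0xc5

prologue: push r5 → mem[0xb9]=0xc5, sp=0xb9
body[0] sub  r4, r2, r4 → r4=0xbd
body[1] add  r2, r2, #55 → r2=0xe2
body[2] mov  r5, #0x84 → r5=0x84
body[3] add  r5, r1, r4 → r5=0x6e
epilogue: pop r5=0xc5, sp=0xba
r5 is callee-saved → restored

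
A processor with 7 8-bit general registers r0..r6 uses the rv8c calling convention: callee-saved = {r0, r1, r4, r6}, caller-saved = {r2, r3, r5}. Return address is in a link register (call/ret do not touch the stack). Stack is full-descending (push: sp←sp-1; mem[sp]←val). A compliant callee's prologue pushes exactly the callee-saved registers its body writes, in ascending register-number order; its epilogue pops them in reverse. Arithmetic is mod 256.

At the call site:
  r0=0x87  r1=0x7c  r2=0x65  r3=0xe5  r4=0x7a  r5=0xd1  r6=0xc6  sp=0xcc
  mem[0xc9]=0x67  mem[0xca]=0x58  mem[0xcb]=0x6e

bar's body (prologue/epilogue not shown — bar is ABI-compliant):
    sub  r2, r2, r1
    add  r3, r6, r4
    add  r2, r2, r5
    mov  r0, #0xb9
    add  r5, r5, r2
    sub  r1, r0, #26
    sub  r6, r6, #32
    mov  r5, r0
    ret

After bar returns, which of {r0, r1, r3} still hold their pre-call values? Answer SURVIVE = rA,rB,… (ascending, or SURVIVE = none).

prologue: push r0 → mem[0xcb]=0x87, sp=0xcb
prologue: push r1 → mem[0xca]=0x7c, sp=0xca
prologue: push r6 → mem[0xc9]=0xc6, sp=0xc9
body[0] sub  r2, r2, r1 → r2=0xe9
body[1] add  r3, r6, r4 → r3=0x40
body[2] add  r2, r2, r5 → r2=0xba
body[3] mov  r0, #0xb9 → r0=0xb9
body[4] add  r5, r5, r2 → r5=0x8b
body[5] sub  r1, r0, #26 → r1=0x9f
body[6] sub  r6, r6, #32 → r6=0xa6
body[7] mov  r5, r0 → r5=0xb9
epilogue: pop r6=0xc6, sp=0xca
epilogue: pop r1=0x7c, sp=0xcb
epilogue: pop r0=0x87, sp=0xcc
r0: callee-saved, written=True
r1: callee-saved, written=True
r3: caller-saved, written=True

SURVIVE = r0,r1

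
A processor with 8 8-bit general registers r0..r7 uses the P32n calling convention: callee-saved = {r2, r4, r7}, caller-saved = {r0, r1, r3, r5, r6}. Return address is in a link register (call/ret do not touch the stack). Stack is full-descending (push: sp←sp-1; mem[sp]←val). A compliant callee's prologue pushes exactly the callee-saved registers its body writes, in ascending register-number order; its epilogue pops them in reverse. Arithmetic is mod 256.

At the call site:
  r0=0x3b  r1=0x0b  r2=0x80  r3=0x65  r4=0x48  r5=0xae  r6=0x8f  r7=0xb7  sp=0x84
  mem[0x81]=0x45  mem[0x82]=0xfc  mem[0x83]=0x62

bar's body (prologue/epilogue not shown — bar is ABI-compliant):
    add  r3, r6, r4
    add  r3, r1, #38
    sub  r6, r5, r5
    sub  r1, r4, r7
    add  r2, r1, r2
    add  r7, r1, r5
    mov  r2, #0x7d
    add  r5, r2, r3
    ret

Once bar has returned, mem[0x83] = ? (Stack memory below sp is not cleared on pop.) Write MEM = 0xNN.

prologue: push r2 -> mem[0x83]=0x80, sp=0x83
prologue: push r7 -> mem[0x82]=0xb7, sp=0x82
body[0] add  r3, r6, r4 -> r3=0xd7
body[1] add  r3, r1, #38 -> r3=0x31
body[2] sub  r6, r5, r5 -> r6=0x00
body[3] sub  r1, r4, r7 -> r1=0x91
body[4] add  r2, r1, r2 -> r2=0x11
body[5] add  r7, r1, r5 -> r7=0x3f
body[6] mov  r2, #0x7d -> r2=0x7d
body[7] add  r5, r2, r3 -> r5=0xae
epilogue: pop r7=0xb7, sp=0x83
epilogue: pop r2=0x80, sp=0x84
prologue pushed ['r2', 'r7'] at ['0x83', '0x82']

MEM = 0x80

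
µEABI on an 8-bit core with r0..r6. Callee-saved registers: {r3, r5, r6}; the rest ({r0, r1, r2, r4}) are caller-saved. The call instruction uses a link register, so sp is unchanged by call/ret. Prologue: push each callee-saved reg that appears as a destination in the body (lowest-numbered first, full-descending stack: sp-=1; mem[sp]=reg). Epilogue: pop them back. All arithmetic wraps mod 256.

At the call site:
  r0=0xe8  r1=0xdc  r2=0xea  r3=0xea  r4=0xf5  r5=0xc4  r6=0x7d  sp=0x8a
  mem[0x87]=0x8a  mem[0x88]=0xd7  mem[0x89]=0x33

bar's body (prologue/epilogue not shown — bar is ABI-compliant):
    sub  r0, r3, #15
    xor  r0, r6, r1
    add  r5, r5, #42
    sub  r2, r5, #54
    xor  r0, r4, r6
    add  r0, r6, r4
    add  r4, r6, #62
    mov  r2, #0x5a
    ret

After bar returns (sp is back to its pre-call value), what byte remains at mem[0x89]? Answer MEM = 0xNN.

MEM = 0xc4

prologue: push r5 → mem[0x89]=0xc4, sp=0x89
body[0] sub  r0, r3, #15 → r0=0xdb
body[1] xor  r0, r6, r1 → r0=0xa1
body[2] add  r5, r5, #42 → r5=0xee
body[3] sub  r2, r5, #54 → r2=0xb8
body[4] xor  r0, r4, r6 → r0=0x88
body[5] add  r0, r6, r4 → r0=0x72
body[6] add  r4, r6, #62 → r4=0xbb
body[7] mov  r2, #0x5a → r2=0x5a
epilogue: pop r5=0xc4, sp=0x8a
prologue pushed ['r5'] at ['0x89']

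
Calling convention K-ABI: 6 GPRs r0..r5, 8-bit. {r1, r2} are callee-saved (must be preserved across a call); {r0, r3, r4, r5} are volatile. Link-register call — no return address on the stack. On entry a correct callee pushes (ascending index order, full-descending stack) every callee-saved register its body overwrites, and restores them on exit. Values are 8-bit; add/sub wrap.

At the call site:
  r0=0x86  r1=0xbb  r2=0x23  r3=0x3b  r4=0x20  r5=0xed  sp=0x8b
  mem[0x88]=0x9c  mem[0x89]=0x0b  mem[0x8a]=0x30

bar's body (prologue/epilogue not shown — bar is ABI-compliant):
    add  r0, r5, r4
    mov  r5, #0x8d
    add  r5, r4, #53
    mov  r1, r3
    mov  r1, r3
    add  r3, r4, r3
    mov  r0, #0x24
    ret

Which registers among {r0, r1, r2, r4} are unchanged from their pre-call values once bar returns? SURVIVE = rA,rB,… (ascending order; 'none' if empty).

SURVIVE = r1,r2,r4

prologue: push r1 → mem[0x8a]=0xbb, sp=0x8a
body[0] add  r0, r5, r4 → r0=0x0d
body[1] mov  r5, #0x8d → r5=0x8d
body[2] add  r5, r4, #53 → r5=0x55
body[3] mov  r1, r3 → r1=0x3b
body[4] mov  r1, r3 → r1=0x3b
body[5] add  r3, r4, r3 → r3=0x5b
body[6] mov  r0, #0x24 → r0=0x24
epilogue: pop r1=0xbb, sp=0x8b
r0: caller-saved, written=True
r1: callee-saved, written=True
r2: callee-saved, written=False
r4: caller-saved, written=False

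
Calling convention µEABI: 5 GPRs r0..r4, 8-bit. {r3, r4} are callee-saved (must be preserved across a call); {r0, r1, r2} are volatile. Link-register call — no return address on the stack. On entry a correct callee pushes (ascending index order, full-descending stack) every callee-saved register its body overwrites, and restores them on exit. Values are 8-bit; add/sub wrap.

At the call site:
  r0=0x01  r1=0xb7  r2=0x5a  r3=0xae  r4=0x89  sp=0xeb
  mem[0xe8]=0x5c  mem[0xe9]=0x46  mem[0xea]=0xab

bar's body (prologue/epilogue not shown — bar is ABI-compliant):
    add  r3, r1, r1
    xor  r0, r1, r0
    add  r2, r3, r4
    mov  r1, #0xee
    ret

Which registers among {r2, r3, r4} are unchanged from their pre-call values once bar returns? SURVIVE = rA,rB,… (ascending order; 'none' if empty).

SURVIVE = r3,r4

prologue: push r3 → mem[0xea]=0xae, sp=0xea
body[0] add  r3, r1, r1 → r3=0x6e
body[1] xor  r0, r1, r0 → r0=0xb6
body[2] add  r2, r3, r4 → r2=0xf7
body[3] mov  r1, #0xee → r1=0xee
epilogue: pop r3=0xae, sp=0xeb
r2: caller-saved, written=True
r3: callee-saved, written=True
r4: callee-saved, written=False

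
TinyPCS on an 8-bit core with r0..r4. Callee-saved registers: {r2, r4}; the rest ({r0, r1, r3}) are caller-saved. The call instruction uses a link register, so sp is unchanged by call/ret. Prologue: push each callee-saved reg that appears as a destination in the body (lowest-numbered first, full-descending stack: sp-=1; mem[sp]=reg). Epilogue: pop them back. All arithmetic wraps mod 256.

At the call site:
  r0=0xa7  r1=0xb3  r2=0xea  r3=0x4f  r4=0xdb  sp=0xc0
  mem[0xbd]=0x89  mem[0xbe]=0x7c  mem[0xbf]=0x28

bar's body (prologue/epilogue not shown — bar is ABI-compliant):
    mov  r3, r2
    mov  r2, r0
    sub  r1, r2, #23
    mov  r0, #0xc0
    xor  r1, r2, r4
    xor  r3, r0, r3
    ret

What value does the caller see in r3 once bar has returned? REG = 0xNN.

REG = 0x2a

prologue: push r2 -> mem[0xbf]=0xea, sp=0xbf
body[0] mov  r3, r2 -> r3=0xea
body[1] mov  r2, r0 -> r2=0xa7
body[2] sub  r1, r2, #23 -> r1=0x90
body[3] mov  r0, #0xc0 -> r0=0xc0
body[4] xor  r1, r2, r4 -> r1=0x7c
body[5] xor  r3, r0, r3 -> r3=0x2a
epilogue: pop r2=0xea, sp=0xc0
r3 is caller-saved -> body value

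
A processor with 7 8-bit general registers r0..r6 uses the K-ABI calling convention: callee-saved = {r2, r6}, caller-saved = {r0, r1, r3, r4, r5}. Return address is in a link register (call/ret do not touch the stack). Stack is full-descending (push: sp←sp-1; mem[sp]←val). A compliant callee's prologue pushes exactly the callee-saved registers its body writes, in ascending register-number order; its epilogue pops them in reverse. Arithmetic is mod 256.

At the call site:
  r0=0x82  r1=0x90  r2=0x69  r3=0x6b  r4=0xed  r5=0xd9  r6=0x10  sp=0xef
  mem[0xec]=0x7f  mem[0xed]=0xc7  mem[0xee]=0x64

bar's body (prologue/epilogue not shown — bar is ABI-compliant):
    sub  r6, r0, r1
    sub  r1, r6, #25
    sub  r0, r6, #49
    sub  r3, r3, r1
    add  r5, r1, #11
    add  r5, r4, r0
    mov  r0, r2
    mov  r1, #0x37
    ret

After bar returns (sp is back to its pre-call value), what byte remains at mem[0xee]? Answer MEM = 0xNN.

MEM = 0x10

prologue: push r6 → mem[0xee]=0x10, sp=0xee
body[0] sub  r6, r0, r1 → r6=0xf2
body[1] sub  r1, r6, #25 → r1=0xd9
body[2] sub  r0, r6, #49 → r0=0xc1
body[3] sub  r3, r3, r1 → r3=0x92
body[4] add  r5, r1, #11 → r5=0xe4
body[5] add  r5, r4, r0 → r5=0xae
body[6] mov  r0, r2 → r0=0x69
body[7] mov  r1, #0x37 → r1=0x37
epilogue: pop r6=0x10, sp=0xef
prologue pushed ['r6'] at ['0xee']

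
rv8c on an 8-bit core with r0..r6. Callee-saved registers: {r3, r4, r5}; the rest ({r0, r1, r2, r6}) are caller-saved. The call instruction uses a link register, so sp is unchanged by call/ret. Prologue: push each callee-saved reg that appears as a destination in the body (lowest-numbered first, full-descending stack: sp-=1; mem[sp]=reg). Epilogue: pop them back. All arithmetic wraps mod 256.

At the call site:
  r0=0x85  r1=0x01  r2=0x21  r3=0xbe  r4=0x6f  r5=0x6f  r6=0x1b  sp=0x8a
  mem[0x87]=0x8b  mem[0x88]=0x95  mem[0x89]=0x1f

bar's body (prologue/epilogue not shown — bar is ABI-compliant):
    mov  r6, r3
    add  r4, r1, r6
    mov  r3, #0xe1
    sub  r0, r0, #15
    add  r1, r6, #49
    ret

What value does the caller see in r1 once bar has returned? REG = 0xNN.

REG = 0xef

prologue: push r3 → mem[0x89]=0xbe, sp=0x89
prologue: push r4 → mem[0x88]=0x6f, sp=0x88
body[0] mov  r6, r3 → r6=0xbe
body[1] add  r4, r1, r6 → r4=0xbf
body[2] mov  r3, #0xe1 → r3=0xe1
body[3] sub  r0, r0, #15 → r0=0x76
body[4] add  r1, r6, #49 → r1=0xef
epilogue: pop r4=0x6f, sp=0x89
epilogue: pop r3=0xbe, sp=0x8a
r1 is caller-saved → body value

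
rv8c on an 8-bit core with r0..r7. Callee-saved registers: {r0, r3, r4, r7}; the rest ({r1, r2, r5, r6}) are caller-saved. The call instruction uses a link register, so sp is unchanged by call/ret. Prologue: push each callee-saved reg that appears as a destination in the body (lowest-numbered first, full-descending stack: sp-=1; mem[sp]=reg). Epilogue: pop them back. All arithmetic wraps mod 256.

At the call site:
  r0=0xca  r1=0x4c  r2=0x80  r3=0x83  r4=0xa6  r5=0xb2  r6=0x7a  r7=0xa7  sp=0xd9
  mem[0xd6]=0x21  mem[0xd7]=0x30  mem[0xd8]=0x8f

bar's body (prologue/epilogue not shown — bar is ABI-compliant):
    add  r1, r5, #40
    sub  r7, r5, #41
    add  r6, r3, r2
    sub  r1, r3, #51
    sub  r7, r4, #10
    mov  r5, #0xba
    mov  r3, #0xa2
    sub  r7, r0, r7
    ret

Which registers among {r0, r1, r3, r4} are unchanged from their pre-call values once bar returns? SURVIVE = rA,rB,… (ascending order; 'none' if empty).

SURVIVE = r0,r3,r4

prologue: push r3 → mem[0xd8]=0x83, sp=0xd8
prologue: push r7 → mem[0xd7]=0xa7, sp=0xd7
body[0] add  r1, r5, #40 → r1=0xda
body[1] sub  r7, r5, #41 → r7=0x89
body[2] add  r6, r3, r2 → r6=0x03
body[3] sub  r1, r3, #51 → r1=0x50
body[4] sub  r7, r4, #10 → r7=0x9c
body[5] mov  r5, #0xba → r5=0xba
body[6] mov  r3, #0xa2 → r3=0xa2
body[7] sub  r7, r0, r7 → r7=0x2e
epilogue: pop r7=0xa7, sp=0xd8
epilogue: pop r3=0x83, sp=0xd9
r0: callee-saved, written=False
r1: caller-saved, written=True
r3: callee-saved, written=True
r4: callee-saved, written=False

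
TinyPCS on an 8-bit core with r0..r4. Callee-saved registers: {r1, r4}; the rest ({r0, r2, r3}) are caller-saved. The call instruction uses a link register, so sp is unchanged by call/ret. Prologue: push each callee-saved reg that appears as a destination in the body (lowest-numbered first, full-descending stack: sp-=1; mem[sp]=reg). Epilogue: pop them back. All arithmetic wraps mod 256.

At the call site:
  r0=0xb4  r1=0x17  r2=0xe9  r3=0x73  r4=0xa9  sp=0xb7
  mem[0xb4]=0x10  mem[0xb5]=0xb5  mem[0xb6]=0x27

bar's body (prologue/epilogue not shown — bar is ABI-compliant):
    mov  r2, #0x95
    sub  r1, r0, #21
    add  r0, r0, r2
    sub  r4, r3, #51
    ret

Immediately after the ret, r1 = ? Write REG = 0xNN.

REG = 0x17

prologue: push r1 → mem[0xb6]=0x17, sp=0xb6
prologue: push r4 → mem[0xb5]=0xa9, sp=0xb5
body[0] mov  r2, #0x95 → r2=0x95
body[1] sub  r1, r0, #21 → r1=0x9f
body[2] add  r0, r0, r2 → r0=0x49
body[3] sub  r4, r3, #51 → r4=0x40
epilogue: pop r4=0xa9, sp=0xb6
epilogue: pop r1=0x17, sp=0xb7
r1 is callee-saved → restored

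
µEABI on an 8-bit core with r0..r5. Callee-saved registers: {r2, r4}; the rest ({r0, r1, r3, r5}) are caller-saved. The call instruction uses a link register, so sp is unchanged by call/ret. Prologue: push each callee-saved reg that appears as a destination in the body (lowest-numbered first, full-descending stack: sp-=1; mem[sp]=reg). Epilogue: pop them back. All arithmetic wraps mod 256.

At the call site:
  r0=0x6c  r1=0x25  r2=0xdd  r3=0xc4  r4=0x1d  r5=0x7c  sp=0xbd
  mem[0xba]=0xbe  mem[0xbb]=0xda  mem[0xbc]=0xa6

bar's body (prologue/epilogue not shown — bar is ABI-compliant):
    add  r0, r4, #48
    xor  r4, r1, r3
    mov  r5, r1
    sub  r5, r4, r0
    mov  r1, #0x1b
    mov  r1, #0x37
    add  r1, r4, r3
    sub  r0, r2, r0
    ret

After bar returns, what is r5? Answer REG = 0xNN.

prologue: push r4 -> mem[0xbc]=0x1d, sp=0xbc
body[0] add  r0, r4, #48 -> r0=0x4d
body[1] xor  r4, r1, r3 -> r4=0xe1
body[2] mov  r5, r1 -> r5=0x25
body[3] sub  r5, r4, r0 -> r5=0x94
body[4] mov  r1, #0x1b -> r1=0x1b
body[5] mov  r1, #0x37 -> r1=0x37
body[6] add  r1, r4, r3 -> r1=0xa5
body[7] sub  r0, r2, r0 -> r0=0x90
epilogue: pop r4=0x1d, sp=0xbd
r5 is caller-saved -> body value

REG = 0x94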